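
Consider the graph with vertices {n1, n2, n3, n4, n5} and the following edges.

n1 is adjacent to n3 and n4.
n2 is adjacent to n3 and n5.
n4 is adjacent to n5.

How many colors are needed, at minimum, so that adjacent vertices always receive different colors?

The cycle n3-n1-n4-n5-n2-n3 has odd length 5, so it cannot be 2-colored; at least 3 colors are needed.
One proper 3-coloring: n1=blue, n2=green, n3=red, n4=red, n5=blue. Each edge has distinct colors on its endpoints.

3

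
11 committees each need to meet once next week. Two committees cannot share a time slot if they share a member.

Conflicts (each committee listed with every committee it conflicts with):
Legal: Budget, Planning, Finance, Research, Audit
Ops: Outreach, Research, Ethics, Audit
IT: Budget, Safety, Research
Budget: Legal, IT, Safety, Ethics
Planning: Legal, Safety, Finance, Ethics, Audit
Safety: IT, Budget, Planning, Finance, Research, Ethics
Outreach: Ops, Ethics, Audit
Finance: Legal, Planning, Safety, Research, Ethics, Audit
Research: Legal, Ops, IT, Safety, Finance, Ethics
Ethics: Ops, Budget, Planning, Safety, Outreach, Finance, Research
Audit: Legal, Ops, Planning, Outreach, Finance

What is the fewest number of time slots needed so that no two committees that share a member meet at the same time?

Legal, Planning, Finance, Audit pairwise conflict, so at least 4 time slots are needed.
4 time slots suffice: time slot 1 → {Legal, IT, Ethics}; time slot 2 → {Ops, Budget, Finance}; time slot 3 → {Planning, Outreach, Research}; time slot 4 → {Safety, Audit}. Every pair that conflicts lands in different time slots.

4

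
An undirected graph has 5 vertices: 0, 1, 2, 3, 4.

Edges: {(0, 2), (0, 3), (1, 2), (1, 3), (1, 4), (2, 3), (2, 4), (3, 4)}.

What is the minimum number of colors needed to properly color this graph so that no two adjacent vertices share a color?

1, 2, 3, 4 form a clique, so at least 4 colors are needed.
A valid assignment using 4 colors: 0=c, 1=c, 2=b, 3=a, 4=d. No two adjacent vertices share a color.

4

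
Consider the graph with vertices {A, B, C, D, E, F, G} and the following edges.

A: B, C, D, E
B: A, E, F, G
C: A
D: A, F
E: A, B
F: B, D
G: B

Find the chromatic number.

3

A, B, E are mutually adjacent, so at least 3 colors are needed.
3 colors suffice: A=1, B=2, C=2, D=2, E=3, F=1, G=1. Every edge joins two different colors.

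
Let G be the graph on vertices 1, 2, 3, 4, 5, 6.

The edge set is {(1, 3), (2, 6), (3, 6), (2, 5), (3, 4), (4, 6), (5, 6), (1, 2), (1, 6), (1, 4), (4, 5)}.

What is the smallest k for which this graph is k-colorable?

4

1, 3, 4, 6 are pairwise adjacent (a clique of size 4), so at least 4 colors are needed.
4 colors suffice: color a → {6}; color b → {2, 4}; color c → {1, 5}; color d → {3}. No two adjacent vertices share a color.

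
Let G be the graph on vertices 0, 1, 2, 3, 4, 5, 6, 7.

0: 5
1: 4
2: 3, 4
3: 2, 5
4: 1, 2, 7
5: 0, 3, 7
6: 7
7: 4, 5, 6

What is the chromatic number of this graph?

3

The cycle 7-4-2-3-5-7 has odd length 5, so it cannot be 2-colored; at least 3 colors are needed.
A valid assignment using 3 colors: 0=red, 1=red, 2=red, 3=green, 4=blue, 5=blue, 6=blue, 7=red. Every edge joins two different colors.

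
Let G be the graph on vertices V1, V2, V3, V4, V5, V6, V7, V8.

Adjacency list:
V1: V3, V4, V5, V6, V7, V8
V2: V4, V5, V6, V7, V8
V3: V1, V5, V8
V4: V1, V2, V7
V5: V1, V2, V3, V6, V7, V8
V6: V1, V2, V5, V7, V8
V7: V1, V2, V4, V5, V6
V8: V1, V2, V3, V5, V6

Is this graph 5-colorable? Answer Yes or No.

The chromatic number is 4. V1, V5, V6, V8 are mutually adjacent (a clique of size 4), so at least 4 colors are needed.
4 colors suffice: V1=1, V2=1, V3=4, V4=2, V5=2, V6=4, V7=3, V8=3.
Since 5 ≥ 4, a proper 5-coloring certainly exists.

Yes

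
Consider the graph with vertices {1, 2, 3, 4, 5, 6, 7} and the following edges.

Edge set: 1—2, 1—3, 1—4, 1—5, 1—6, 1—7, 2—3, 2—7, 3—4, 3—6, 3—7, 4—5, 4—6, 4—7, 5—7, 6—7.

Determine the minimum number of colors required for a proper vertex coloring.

5

1, 3, 4, 6, 7 form a clique, so at least 5 colors are needed.
5 colors suffice: 1=red, 2=yellow, 3=green, 4=yellow, 5=green, 6=purple, 7=blue. No two adjacent vertices share a color.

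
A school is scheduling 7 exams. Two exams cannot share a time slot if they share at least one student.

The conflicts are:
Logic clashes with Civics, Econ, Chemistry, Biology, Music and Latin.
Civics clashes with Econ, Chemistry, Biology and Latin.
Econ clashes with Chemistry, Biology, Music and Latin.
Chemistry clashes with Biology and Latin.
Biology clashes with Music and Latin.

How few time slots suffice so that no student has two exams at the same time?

6

Logic, Civics, Econ, Chemistry, Biology, Latin all conflict with each other, so at least 6 time slots are needed.
Using 6 time slots: Logic=1, Civics=6, Econ=2, Chemistry=4, Biology=3, Music=4, Latin=5. Every pair that conflicts lands in different time slots.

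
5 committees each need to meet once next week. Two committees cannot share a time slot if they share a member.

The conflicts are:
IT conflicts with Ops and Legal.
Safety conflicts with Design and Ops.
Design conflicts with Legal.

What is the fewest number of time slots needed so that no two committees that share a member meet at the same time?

The cycle IT-Ops-Safety-Design-Legal-IT has odd length 5, so it cannot be 2-colored; at least 3 time slots are needed.
3 time slots suffice: time slot 1 → {IT, Safety}; time slot 2 → {Design, Ops}; time slot 3 → {Legal}. No two conflicting committees share a time slot.

3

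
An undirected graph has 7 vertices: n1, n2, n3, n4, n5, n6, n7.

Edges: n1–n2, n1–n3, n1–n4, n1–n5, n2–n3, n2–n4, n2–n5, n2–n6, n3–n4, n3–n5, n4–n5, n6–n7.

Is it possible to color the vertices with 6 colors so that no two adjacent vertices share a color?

Yes

The chromatic number is 5. n1, n2, n3, n4, n5 are mutually adjacent (a clique of size 5), so at least 5 colors are needed.
5 colors suffice: color 1 → {n2, n7}; color 2 → {n3, n6}; color 3 → {n4}; color 4 → {n1}; color 5 → {n5}.
Since 6 ≥ 5, a proper 6-coloring certainly exists.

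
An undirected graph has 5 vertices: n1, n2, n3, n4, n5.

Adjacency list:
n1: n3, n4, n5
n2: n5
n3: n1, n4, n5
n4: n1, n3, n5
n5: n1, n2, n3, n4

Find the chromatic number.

4

n1, n3, n4, n5 are pairwise adjacent (a clique of size 4), so at least 4 colors are needed.
One proper 4-coloring: n1=2, n2=2, n3=4, n4=3, n5=1. Each edge has distinct colors on its endpoints.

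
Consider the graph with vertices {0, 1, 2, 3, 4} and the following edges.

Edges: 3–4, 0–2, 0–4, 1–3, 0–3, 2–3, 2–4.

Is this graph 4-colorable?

Yes

The chromatic number is 4. 0, 2, 3, 4 are pairwise adjacent (a clique of size 4), so at least 4 colors are needed.
A valid assignment using 4 colors: 0=green, 1=blue, 2=blue, 3=red, 4=yellow.
That is already a proper 4-coloring.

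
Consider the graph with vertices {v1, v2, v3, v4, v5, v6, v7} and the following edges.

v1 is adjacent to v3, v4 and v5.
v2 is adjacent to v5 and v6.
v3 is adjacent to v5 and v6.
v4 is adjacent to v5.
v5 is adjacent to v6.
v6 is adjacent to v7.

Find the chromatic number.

v1, v4, v5 are mutually adjacent, so at least 3 colors are needed.
3 colors suffice: v1=2, v2=3, v3=3, v4=3, v5=1, v6=2, v7=1. Each edge has distinct colors on its endpoints.

3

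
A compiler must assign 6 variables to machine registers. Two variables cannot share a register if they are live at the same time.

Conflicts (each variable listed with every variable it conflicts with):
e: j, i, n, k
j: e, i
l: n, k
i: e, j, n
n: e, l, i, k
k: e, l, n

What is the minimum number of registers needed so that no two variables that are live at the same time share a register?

e, j, i are mutually in conflict, so at least 3 registers are needed.
3 registers suffice: e=1, j=2, l=1, i=3, n=2, k=3. No two conflicting variables share a register.

3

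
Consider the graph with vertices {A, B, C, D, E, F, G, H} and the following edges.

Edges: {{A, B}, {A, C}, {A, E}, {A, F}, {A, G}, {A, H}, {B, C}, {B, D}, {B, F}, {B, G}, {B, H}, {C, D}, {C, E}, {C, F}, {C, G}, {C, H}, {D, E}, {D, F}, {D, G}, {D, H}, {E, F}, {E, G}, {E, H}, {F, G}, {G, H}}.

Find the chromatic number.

5

B, C, D, F, G are mutually adjacent (a clique of size 5), so at least 5 colors are needed.
5 colors suffice: A=purple, B=yellow, C=blue, D=purple, E=yellow, F=green, G=red, H=green. Each edge has distinct colors on its endpoints.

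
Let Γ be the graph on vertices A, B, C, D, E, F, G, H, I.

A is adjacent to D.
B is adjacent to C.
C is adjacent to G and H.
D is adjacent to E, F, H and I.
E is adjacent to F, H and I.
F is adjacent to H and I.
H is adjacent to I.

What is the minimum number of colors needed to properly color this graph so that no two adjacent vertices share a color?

D, E, F, H, I are mutually adjacent (a clique of size 5), so at least 5 colors are needed.
5 colors suffice: color red → {C, D}; color blue → {A, B, G, H}; color green → {I}; color yellow → {F}; color purple → {E}. No two adjacent vertices share a color.

5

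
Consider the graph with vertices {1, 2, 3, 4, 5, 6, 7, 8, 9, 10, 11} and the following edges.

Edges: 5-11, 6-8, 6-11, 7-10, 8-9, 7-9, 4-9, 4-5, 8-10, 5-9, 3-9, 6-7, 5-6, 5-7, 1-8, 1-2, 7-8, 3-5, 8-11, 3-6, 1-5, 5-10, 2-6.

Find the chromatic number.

5, 7, 9 are pairwise adjacent, so at least 3 colors are needed.
A valid assignment using 3 colors: 1=blue, 2=red, 3=green, 4=green, 5=red, 6=blue, 7=green, 8=red, 9=blue, 10=blue, 11=green. No two adjacent vertices share a color.

3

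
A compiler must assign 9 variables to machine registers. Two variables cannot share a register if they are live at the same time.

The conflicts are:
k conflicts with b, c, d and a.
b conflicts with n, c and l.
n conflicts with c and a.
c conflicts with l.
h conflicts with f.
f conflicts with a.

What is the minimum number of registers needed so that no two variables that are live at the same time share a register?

b, n, c pairwise conflict, so at least 3 registers are needed.
3 registers suffice: k=3, b=1, n=3, c=2, d=1, h=1, f=2, l=3, a=1. Every pair that conflicts lands in different registers.

3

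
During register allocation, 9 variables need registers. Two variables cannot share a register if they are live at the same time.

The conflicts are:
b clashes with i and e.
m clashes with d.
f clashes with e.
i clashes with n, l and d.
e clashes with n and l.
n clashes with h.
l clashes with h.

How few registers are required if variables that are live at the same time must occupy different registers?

2

i and l conflict, so at least 2 registers are needed.
2 registers suffice: register 1 → {m, i, e, h}; register 2 → {b, f, n, l, d}. Every pair that conflicts lands in different registers.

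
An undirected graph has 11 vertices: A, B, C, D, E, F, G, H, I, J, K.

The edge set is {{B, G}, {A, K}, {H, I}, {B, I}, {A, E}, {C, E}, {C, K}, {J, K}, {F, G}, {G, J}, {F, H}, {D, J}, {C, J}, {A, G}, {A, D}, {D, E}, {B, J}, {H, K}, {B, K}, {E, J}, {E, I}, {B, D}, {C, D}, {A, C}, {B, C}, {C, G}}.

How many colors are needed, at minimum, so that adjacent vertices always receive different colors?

4

C, D, E, J form a clique, so at least 4 colors are needed.
4 colors suffice: color 1 → {C, F, I}; color 2 → {A, H, J}; color 3 → {B, E}; color 4 → {D, G, K}. No two adjacent vertices share a color.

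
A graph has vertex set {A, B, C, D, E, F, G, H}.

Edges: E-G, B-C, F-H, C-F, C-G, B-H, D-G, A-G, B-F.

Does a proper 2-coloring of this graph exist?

No

B, F, H are mutually adjacent, so at least 3 colors are needed.
So 2 colors are not enough.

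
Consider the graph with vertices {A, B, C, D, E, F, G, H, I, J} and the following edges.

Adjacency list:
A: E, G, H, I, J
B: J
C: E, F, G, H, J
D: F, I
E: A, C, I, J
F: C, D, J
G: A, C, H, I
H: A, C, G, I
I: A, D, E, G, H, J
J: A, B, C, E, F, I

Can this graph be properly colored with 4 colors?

Yes

The chromatic number is 4. A, E, I, J are mutually adjacent (a clique of size 4), so at least 4 colors are needed.
A valid assignment using 4 colors: A=green, B=blue, C=blue, D=red, E=yellow, F=green, G=yellow, H=red, I=blue, J=red.
That is already a proper 4-coloring.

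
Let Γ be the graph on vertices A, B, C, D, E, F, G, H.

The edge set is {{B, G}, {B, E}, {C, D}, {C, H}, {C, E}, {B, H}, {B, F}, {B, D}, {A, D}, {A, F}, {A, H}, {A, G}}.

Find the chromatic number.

A and F are adjacent, so at least 2 colors are needed.
2 colors suffice: color 1 → {A, B, C}; color 2 → {D, E, F, G, H}. No two adjacent vertices share a color.

2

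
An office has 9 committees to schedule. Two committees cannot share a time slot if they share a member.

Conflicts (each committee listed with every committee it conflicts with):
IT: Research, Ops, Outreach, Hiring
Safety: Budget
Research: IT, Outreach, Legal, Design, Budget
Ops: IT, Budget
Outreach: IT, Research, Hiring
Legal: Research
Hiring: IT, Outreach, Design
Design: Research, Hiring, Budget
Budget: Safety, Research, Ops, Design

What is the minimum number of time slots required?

3

Research, Design, Budget are mutually in conflict, so at least 3 time slots are needed.
3 time slots suffice: time slot 1 → {Safety, Research, Ops, Hiring}; time slot 2 → {IT, Legal, Budget}; time slot 3 → {Outreach, Design}. No two conflicting committees share a time slot.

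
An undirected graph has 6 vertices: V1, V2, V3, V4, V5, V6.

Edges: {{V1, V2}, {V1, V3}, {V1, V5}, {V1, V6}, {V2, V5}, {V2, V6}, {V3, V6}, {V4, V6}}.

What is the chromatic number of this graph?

V1, V2, V5 are pairwise adjacent, so at least 3 colors are needed.
3 colors suffice: color 1 → {V1, V4}; color 2 → {V5, V6}; color 3 → {V2, V3}. No two adjacent vertices share a color.

3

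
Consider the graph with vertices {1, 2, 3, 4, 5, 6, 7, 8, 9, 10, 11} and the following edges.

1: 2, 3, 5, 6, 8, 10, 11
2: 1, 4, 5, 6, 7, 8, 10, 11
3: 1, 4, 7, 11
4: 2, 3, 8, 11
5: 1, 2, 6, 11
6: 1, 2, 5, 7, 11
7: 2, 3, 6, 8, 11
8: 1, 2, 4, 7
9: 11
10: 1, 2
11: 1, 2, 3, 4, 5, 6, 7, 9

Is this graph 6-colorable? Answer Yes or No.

The chromatic number is 5. 1, 2, 5, 6, 11 are mutually adjacent (a clique of size 5), so at least 5 colors are needed.
One proper 5-coloring: 1=c, 2=a, 3=a, 4=c, 5=e, 6=d, 7=c, 8=b, 9=a, 10=b, 11=b.
Since 6 ≥ 5, a proper 6-coloring certainly exists.

Yes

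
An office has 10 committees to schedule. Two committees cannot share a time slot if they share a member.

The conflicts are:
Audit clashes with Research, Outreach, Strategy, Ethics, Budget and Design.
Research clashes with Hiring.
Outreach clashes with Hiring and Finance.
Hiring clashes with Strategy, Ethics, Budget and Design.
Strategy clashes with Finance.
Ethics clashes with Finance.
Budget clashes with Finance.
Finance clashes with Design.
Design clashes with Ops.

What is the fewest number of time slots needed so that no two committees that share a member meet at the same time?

2

Research and Hiring conflict, so at least 2 time slots are needed.
A valid assignment using 2 time slots: Audit=1, Research=2, Outreach=2, Hiring=1, Strategy=2, Ethics=2, Budget=2, Finance=1, Design=2, Ops=1. Each listed conflict is separated.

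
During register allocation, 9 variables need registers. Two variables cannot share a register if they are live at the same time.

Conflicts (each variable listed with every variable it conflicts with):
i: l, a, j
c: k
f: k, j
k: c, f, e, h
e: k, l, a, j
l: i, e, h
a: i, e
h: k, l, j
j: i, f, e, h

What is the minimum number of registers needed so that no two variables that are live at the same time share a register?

2

i and a conflict, so at least 2 registers are needed.
Using 2 registers: i=2, c=2, f=2, k=1, e=2, l=1, a=1, h=2, j=1. Each listed conflict is separated.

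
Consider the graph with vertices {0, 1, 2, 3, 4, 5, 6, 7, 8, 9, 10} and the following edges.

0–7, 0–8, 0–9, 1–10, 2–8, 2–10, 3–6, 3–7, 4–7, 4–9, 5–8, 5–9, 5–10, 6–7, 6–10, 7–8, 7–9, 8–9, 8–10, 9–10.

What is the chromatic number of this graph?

5, 8, 9, 10 are pairwise adjacent (a clique of size 4), so at least 4 colors are needed.
A valid assignment using 4 colors: 0=d, 1=a, 2=a, 3=b, 4=b, 5=d, 6=a, 7=c, 8=b, 9=a, 10=c. Every edge joins two different colors.

4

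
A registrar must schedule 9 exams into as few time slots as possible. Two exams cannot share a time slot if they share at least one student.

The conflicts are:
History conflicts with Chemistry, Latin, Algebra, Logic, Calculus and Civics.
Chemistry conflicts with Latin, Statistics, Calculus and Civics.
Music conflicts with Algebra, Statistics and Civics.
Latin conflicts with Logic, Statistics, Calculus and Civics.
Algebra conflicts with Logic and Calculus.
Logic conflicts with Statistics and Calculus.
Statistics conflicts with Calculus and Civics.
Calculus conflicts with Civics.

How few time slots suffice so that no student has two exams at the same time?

5

Chemistry, Latin, Statistics, Calculus, Civics all conflict with each other, so at least 5 time slots are needed.
5 time slots suffice: time slot 1 → {Music, Calculus}; time slot 2 → {Logic, Civics}; time slot 3 → {History, Statistics}; time slot 4 → {Latin, Algebra}; time slot 5 → {Chemistry}. Every pair that conflicts lands in different time slots.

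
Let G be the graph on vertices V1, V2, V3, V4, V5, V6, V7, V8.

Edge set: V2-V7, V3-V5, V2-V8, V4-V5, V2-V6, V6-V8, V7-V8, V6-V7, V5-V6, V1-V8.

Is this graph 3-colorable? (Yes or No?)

V2, V6, V7, V8 are pairwise adjacent (a clique of size 4), so at least 4 colors are needed.
So 3 colors are not enough.

No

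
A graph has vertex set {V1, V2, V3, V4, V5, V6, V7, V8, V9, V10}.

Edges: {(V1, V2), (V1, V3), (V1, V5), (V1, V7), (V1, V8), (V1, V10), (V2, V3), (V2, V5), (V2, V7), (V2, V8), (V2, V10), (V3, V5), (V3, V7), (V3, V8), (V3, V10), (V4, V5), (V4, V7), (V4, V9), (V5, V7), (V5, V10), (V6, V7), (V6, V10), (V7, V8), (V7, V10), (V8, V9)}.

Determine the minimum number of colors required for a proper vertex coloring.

V1, V2, V3, V5, V7, V10 are pairwise adjacent (a clique of size 6), so at least 6 colors are needed.
6 colors suffice: color 1 → {V7, V9}; color 2 → {V5, V6, V8}; color 3 → {V4, V10}; color 4 → {V2}; color 5 → {V1}; color 6 → {V3}. No two adjacent vertices share a color.

6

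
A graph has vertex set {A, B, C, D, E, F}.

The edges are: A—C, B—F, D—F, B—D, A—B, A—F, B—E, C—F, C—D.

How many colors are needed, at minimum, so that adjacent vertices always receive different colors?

3

C, D, F are mutually adjacent, so at least 3 colors are needed.
3 colors suffice: A=3, B=1, C=1, D=3, E=2, F=2. Each edge has distinct colors on its endpoints.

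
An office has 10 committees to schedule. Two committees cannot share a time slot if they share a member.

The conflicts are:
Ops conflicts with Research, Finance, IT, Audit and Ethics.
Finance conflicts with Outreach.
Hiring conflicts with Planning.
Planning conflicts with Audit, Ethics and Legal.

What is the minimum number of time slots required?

Ops and Research conflict, so at least 2 time slots are needed.
2 time slots suffice: time slot 1 → {Ops, Planning, Outreach}; time slot 2 → {Research, Finance, Hiring, IT, Audit, Ethics, Legal}. No two conflicting committees share a time slot.

2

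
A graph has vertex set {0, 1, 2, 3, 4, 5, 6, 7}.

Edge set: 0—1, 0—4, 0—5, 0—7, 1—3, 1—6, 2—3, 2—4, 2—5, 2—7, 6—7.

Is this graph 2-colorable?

The cycle 1-0-4-2-3-1 has odd length 5, so it cannot be 2-colored; at least 3 colors are needed.
So 2 colors are not enough.

No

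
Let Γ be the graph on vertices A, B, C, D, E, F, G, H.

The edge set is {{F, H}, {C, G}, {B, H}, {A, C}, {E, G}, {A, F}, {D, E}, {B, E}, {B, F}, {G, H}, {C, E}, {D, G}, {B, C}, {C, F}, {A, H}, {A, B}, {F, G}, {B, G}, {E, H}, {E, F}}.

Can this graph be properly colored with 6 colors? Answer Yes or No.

The chromatic number is 5. B, C, E, F, G are mutually adjacent (a clique of size 5), so at least 5 colors are needed.
5 colors suffice: color red → {D, F}; color blue → {A, G}; color green → {E}; color yellow → {B}; color purple → {C, H}.
Since 6 ≥ 5, a proper 6-coloring certainly exists.

Yes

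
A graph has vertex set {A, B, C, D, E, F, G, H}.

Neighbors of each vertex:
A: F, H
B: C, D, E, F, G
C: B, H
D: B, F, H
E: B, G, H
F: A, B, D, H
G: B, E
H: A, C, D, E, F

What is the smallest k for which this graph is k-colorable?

B, E, G are pairwise adjacent, so at least 3 colors are needed.
A valid assignment using 3 colors: A=green, B=red, C=blue, D=green, E=blue, F=blue, G=green, H=red. No two adjacent vertices share a color.

3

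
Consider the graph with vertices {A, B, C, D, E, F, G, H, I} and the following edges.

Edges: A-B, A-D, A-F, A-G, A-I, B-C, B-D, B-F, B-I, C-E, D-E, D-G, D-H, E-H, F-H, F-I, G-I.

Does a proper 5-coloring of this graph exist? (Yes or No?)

Yes

The chromatic number is 4. A, B, F, I are mutually adjacent (a clique of size 4), so at least 4 colors are needed.
4 colors suffice: color 1 → {A, E}; color 2 → {B, G, H}; color 3 → {C, D, F}; color 4 → {I}.
Since 5 ≥ 4, a proper 5-coloring certainly exists.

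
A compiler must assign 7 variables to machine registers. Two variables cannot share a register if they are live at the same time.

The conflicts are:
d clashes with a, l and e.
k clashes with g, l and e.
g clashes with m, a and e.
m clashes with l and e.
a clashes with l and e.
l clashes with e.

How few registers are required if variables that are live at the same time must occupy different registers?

d, a, l, e all conflict with each other, so at least 4 registers are needed.
4 registers suffice: register 1 → {e}; register 2 → {g, l}; register 3 → {k, m, a}; register 4 → {d}. Every pair that conflicts lands in different registers.

4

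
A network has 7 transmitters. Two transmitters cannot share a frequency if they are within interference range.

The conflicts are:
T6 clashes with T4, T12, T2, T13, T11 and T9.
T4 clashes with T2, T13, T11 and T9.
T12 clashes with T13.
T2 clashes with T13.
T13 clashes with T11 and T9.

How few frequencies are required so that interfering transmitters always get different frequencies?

4

T6, T4, T13, T9 all conflict with each other, so at least 4 frequencies are needed.
4 frequencies suffice: frequency 1 → {T6}; frequency 2 → {T13}; frequency 3 → {T4, T12}; frequency 4 → {T2, T11, T9}. Every pair that conflicts lands in different frequencies.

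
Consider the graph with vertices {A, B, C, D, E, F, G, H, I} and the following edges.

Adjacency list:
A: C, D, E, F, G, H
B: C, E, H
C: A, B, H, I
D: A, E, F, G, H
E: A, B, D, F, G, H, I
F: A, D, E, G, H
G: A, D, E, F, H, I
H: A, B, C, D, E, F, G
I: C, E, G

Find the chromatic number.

6

A, D, E, F, G, H are mutually adjacent (a clique of size 6), so at least 6 colors are needed.
6 colors suffice: A=3, B=3, C=2, D=6, E=2, F=5, G=4, H=1, I=1. Every edge joins two different colors.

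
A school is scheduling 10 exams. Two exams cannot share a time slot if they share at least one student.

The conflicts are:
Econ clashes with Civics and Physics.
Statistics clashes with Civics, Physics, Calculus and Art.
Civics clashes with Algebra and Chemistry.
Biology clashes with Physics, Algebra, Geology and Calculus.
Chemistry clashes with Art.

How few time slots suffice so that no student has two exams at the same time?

The cycle Biology-Algebra-Civics-Statistics-Calculus-Biology has odd length 5, so it cannot be 2-colored; at least 3 time slots are needed.
3 time slots suffice: time slot 1 → {Econ, Statistics, Biology, Chemistry}; time slot 2 → {Civics, Physics, Geology, Calculus, Art}; time slot 3 → {Algebra}. Every pair that conflicts lands in different time slots.

3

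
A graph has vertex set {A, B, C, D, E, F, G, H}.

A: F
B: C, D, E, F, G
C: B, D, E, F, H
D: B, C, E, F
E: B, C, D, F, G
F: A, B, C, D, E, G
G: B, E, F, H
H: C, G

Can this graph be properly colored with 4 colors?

B, C, D, E, F are mutually adjacent (a clique of size 5), so at least 5 colors are needed.
So 4 colors are not enough.

No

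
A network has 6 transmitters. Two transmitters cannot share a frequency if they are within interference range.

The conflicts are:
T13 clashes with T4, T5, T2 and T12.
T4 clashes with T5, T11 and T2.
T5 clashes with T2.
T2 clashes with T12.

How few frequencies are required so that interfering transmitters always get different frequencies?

T13, T4, T5, T2 pairwise conflict, so at least 4 frequencies are needed.
4 frequencies suffice: frequency 1 → {T11, T2}; frequency 2 → {T13}; frequency 3 → {T4, T12}; frequency 4 → {T5}. Each listed conflict is separated.

4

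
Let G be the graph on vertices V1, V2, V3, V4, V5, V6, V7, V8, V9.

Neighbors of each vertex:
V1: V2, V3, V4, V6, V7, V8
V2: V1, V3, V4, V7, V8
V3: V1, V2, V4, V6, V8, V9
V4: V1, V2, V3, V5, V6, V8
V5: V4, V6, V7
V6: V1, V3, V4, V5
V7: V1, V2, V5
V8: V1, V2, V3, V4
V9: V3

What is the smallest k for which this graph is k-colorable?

5

V1, V2, V3, V4, V8 form a clique, so at least 5 colors are needed.
One proper 5-coloring: V1=1, V2=4, V3=3, V4=2, V5=1, V6=4, V7=2, V8=5, V9=1. Each edge has distinct colors on its endpoints.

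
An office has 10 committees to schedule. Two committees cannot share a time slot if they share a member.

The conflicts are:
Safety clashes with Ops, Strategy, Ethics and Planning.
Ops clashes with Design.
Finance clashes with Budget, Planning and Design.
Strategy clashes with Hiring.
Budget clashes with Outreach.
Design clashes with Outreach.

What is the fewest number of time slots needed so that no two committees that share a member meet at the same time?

The cycle Finance-Planning-Safety-Ops-Design-Finance has odd length 5, so it cannot be 2-colored; at least 3 time slots are needed.
3 time slots suffice: time slot 1 → {Safety, Finance, Hiring, Outreach}; time slot 2 → {Strategy, Ethics, Budget, Planning, Design}; time slot 3 → {Ops}. No two conflicting committees share a time slot.

3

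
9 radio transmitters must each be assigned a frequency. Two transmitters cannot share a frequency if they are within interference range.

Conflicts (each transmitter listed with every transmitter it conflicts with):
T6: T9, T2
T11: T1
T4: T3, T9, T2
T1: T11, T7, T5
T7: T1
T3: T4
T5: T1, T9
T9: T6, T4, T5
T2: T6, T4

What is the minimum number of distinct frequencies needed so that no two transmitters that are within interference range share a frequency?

2

T4 and T3 conflict, so at least 2 frequencies are needed.
2 frequencies suffice: frequency 1 → {T6, T11, T4, T7, T5}; frequency 2 → {T1, T3, T9, T2}. Each listed conflict is separated.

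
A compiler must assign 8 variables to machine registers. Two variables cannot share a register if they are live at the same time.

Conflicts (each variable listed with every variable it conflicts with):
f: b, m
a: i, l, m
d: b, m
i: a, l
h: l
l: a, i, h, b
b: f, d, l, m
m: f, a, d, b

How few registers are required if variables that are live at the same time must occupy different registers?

3

f, b, m are mutually in conflict, so at least 3 registers are needed.
Using 3 registers: f=3, a=1, d=3, i=3, h=1, l=2, b=1, m=2. Each listed conflict is separated.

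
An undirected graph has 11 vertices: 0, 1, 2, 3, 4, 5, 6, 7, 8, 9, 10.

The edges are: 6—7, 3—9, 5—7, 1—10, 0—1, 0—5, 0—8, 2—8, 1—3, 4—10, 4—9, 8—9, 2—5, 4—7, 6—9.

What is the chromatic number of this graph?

The cycle 3-9-4-10-1-3 has odd length 5, so it cannot be 2-colored; at least 3 colors are needed.
A valid assignment using 3 colors: 0=c, 1=a, 2=c, 3=b, 4=b, 5=a, 6=b, 7=c, 8=b, 9=a, 10=c. Every edge joins two different colors.

3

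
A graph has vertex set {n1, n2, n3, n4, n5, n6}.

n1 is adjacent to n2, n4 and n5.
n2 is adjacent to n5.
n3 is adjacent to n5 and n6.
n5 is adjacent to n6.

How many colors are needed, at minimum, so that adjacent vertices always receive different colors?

3

n3, n5, n6 are pairwise adjacent, so at least 3 colors are needed.
A valid assignment using 3 colors: n1=2, n2=3, n3=3, n4=1, n5=1, n6=2. No two adjacent vertices share a color.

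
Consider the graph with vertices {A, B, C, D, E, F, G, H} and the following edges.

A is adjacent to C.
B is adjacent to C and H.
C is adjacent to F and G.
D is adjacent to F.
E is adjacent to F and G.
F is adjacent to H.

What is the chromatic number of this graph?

E and G are adjacent, so at least 2 colors are needed.
A valid assignment using 2 colors: A=1, B=1, C=2, D=2, E=2, F=1, G=1, H=2. Every edge joins two different colors.

2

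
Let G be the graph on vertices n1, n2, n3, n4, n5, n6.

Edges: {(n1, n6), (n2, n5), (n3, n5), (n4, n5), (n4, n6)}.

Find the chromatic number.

2

n4 and n6 are adjacent, so at least 2 colors are needed.
One proper 2-coloring: n1=blue, n2=blue, n3=blue, n4=blue, n5=red, n6=red. Each edge has distinct colors on its endpoints.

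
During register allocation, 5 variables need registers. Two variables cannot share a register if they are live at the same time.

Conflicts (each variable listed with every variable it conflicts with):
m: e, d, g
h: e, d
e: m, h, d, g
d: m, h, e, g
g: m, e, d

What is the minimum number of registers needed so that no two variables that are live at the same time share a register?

4

m, e, d, g pairwise conflict, so at least 4 registers are needed.
4 registers suffice: register 1 → {d}; register 2 → {e}; register 3 → {m, h}; register 4 → {g}. No two conflicting variables share a register.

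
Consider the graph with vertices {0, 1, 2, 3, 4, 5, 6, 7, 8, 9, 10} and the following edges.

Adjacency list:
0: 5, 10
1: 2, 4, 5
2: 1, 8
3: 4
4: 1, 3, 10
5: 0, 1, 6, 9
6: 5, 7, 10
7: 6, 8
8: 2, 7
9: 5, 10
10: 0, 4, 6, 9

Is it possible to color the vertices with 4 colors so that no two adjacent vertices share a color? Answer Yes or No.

The chromatic number is 3. The cycle 4-10-0-5-1-4 has odd length 5, so it cannot be 2-colored; at least 3 colors are needed.
3 colors suffice: color a → {2, 3, 5, 7, 10}; color b → {0, 4, 6, 8, 9}; color c → {1}.
Since 4 ≥ 3, a proper 4-coloring certainly exists.

Yes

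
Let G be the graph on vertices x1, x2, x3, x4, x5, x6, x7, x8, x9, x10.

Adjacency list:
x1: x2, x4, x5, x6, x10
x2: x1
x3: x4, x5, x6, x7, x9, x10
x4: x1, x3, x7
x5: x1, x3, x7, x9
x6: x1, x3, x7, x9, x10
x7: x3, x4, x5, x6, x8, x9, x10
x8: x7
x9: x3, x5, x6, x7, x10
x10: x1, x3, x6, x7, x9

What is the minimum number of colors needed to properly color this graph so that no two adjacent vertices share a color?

5

x3, x6, x7, x9, x10 form a clique, so at least 5 colors are needed.
One proper 5-coloring: x1=1, x2=2, x3=2, x4=3, x5=3, x6=4, x7=1, x8=2, x9=5, x10=3. Every edge joins two different colors.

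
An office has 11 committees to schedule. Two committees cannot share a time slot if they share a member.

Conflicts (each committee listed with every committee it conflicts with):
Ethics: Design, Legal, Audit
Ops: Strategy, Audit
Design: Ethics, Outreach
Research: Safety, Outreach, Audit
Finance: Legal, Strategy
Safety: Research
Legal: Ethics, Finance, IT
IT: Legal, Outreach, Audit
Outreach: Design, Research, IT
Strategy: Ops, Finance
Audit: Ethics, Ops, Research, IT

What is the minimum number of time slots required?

The cycle Ethics-Legal-IT-Outreach-Design-Ethics has odd length 5, so it cannot be 2-colored; at least 3 time slots are needed.
3 time slots suffice: time slot 1 → {Safety, Legal, Outreach, Strategy, Audit}; time slot 2 → {Ethics, Ops, Research, Finance, IT}; time slot 3 → {Design}. Each listed conflict is separated.

3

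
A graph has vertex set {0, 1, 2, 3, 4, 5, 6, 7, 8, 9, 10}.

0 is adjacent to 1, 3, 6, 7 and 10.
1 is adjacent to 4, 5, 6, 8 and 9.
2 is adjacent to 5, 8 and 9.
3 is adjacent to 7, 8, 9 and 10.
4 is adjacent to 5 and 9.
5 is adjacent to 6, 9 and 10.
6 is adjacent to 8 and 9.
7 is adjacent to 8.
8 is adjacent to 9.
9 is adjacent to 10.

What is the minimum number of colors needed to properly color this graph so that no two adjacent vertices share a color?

4

1, 6, 8, 9 are mutually adjacent (a clique of size 4), so at least 4 colors are needed.
4 colors suffice: 0=a, 1=c, 2=c, 3=c, 4=d, 5=b, 6=d, 7=d, 8=b, 9=a, 10=d. No two adjacent vertices share a color.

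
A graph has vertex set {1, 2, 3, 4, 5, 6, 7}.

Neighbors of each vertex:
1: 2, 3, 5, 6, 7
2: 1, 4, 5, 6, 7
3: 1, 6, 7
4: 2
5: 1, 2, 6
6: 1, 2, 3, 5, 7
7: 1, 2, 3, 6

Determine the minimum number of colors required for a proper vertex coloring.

4

1, 2, 5, 6 are pairwise adjacent (a clique of size 4), so at least 4 colors are needed.
4 colors suffice: color a → {2, 3}; color b → {4, 6}; color c → {1}; color d → {5, 7}. Each edge has distinct colors on its endpoints.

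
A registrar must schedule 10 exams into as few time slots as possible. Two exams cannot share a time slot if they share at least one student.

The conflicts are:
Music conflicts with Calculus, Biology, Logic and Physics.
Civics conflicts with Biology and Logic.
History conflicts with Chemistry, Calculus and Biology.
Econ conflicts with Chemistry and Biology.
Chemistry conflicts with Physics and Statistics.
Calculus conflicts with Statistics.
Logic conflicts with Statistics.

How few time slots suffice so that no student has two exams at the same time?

The cycle Physics-Chemistry-History-Calculus-Music-Physics has odd length 5, so it cannot be 2-colored; at least 3 time slots are needed.
3 time slots suffice: time slot 1 → {Music, Civics, Chemistry}; time slot 2 → {Calculus, Biology, Logic, Physics}; time slot 3 → {History, Econ, Statistics}. No two conflicting exams share a time slot.

3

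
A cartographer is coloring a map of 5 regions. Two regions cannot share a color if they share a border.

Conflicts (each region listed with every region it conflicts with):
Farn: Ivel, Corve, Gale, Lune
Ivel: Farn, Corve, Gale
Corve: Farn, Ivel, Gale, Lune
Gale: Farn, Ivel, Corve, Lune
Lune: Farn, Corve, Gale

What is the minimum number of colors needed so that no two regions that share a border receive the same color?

Farn, Ivel, Corve, Gale pairwise conflict, so at least 4 colors are needed.
4 colors suffice: color 1 → {Farn}; color 2 → {Gale}; color 3 → {Corve}; color 4 → {Ivel, Lune}. Every pair that conflicts lands in different colors.

4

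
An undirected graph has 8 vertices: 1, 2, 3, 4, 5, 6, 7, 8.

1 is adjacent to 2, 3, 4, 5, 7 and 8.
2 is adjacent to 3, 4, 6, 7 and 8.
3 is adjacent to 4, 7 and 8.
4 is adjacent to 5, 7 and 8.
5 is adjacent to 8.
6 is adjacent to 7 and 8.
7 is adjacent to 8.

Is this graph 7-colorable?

The chromatic number is 6. 1, 2, 3, 4, 7, 8 are mutually adjacent (a clique of size 6), so at least 6 colors are needed.
6 colors suffice: color a → {8}; color b → {2, 5}; color c → {4, 6}; color d → {7}; color e → {1}; color f → {3}.
Since 7 ≥ 6, a proper 7-coloring certainly exists.

Yes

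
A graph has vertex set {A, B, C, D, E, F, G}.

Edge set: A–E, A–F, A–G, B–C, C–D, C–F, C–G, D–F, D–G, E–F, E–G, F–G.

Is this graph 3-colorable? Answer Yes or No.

No

C, D, F, G are pairwise adjacent (a clique of size 4), so at least 4 colors are needed.
So 3 colors are not enough.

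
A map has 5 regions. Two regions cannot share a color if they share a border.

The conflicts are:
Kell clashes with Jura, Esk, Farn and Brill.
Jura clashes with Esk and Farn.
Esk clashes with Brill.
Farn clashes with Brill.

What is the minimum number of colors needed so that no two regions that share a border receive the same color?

3

Kell, Jura, Esk all conflict with each other, so at least 3 colors are needed.
A valid assignment using 3 colors: Kell=1, Jura=2, Esk=3, Farn=3, Brill=2. Every pair that conflicts lands in different colors.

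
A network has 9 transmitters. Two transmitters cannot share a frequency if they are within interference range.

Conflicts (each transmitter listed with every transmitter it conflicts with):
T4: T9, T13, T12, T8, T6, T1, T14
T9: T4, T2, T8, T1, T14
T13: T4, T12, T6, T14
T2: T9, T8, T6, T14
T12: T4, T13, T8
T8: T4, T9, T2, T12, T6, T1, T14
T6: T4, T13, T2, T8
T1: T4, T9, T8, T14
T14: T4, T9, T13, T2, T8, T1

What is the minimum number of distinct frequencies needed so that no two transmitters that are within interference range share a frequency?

5

T4, T9, T8, T1, T14 pairwise conflict, so at least 5 frequencies are needed.
5 frequencies suffice: frequency 1 → {T4, T2}; frequency 2 → {T13, T8}; frequency 3 → {T12, T6, T14}; frequency 4 → {T9}; frequency 5 → {T1}. No two conflicting transmitters share a frequency.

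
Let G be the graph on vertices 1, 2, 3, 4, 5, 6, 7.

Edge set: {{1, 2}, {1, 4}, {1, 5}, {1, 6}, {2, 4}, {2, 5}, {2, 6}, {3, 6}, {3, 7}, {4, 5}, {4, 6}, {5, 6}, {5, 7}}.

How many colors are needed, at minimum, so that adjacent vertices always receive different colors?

1, 2, 4, 5, 6 are pairwise adjacent (a clique of size 5), so at least 5 colors are needed.
5 colors suffice: color red → {3, 5}; color blue → {6, 7}; color green → {1}; color yellow → {2}; color purple → {4}. No two adjacent vertices share a color.

5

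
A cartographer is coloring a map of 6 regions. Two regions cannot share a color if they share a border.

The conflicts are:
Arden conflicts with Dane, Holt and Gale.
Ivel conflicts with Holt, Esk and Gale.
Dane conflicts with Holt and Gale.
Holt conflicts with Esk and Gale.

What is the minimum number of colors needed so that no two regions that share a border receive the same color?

Arden, Dane, Holt, Gale all conflict with each other, so at least 4 colors are needed.
4 colors suffice: Arden=4, Ivel=3, Dane=3, Holt=1, Esk=2, Gale=2. No two conflicting regions share a color.

4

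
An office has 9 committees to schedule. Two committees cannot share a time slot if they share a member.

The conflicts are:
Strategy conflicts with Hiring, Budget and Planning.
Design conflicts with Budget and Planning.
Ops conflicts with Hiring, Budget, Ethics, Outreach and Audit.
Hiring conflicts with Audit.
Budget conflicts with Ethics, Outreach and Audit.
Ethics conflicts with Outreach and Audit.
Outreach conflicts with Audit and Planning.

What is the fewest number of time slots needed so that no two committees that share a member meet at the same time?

5

Ops, Budget, Ethics, Outreach, Audit all conflict with each other, so at least 5 time slots are needed.
A valid assignment using 5 time slots: Strategy=2, Design=2, Ops=3, Hiring=1, Budget=1, Ethics=5, Outreach=4, Audit=2, Planning=1. No two conflicting committees share a time slot.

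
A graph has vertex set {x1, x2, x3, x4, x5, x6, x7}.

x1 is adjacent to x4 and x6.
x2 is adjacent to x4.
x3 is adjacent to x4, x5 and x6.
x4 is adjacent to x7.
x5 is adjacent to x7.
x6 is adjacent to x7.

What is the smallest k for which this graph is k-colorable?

x3 and x4 are adjacent, so at least 2 colors are needed.
2 colors suffice: x1=2, x2=2, x3=2, x4=1, x5=1, x6=1, x7=2. No two adjacent vertices share a color.

2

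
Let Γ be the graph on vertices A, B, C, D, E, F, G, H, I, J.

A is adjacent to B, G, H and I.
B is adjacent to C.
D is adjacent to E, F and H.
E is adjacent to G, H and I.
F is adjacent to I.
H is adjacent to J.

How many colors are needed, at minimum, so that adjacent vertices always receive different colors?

D, E, H form a triangle, so at least 3 colors are needed.
One proper 3-coloring: A=blue, B=red, C=blue, D=green, E=blue, F=blue, G=red, H=red, I=red, J=blue. No two adjacent vertices share a color.

3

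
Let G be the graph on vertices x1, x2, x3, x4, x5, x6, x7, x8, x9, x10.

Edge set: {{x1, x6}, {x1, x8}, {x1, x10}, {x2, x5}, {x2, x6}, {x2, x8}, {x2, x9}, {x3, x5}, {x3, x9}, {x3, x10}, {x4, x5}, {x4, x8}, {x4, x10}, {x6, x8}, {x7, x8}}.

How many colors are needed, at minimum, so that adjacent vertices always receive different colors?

x2, x6, x8 form a triangle, so at least 3 colors are needed.
3 colors suffice: color 1 → {x5, x8, x9, x10}; color 2 → {x1, x2, x3, x4, x7}; color 3 → {x6}. Every edge joins two different colors.

3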